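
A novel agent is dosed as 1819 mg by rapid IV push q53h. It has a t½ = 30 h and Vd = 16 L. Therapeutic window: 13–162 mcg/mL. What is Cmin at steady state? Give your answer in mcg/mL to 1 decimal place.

Over one 53-h interval, 53/30 ≈ 1.7667 half-lives elapse, leaving f ≈ 0.2939 of each dose.
At steady state, accumulation factor R = 1/(1 − e^(−kτ)) ≈ 1.4162.
Each bolus raises the concentration by D/Vd = 1819/16 ≈ 113.688 mcg/mL.
Steady-state peak Cmax,ss = C₀·R ≈ 113.688 × 1.4162 ≈ 161.005 mcg/mL.
Steady-state trough Cmin,ss = Cmax,ss·f ≈ 161.005 × 0.2939 ≈ 47.319 mcg/mL.
Trough 47.3 mcg/mL vs MEC 13 mcg/mL: adequate.

47.3 mcg/mL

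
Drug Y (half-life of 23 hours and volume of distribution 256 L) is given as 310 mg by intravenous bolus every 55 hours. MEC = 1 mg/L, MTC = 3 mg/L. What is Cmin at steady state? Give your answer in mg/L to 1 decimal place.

0.3 mg/L

τ/t½ = 55/23 ≈ 2.3913, so fraction remaining f = (1/2)^(55/23) ≈ 0.1906.
Accumulation ratio R = 1/(1 − f) ≈ 1/0.8094 ≈ 1.2355.
Single-dose peak C₀ = D/Vd = 310/256 ≈ 1.211 mg/L.
Steady-state peak Cmax,ss = C₀·R ≈ 1.211 × 1.2355 ≈ 1.496 mg/L.
One interval later, Cmin,ss = Cmax,ss·e^(−kτ) ≈ 1.496 × 0.1906 ≈ 0.285 mg/L.
Trough 0.3 mg/L vs MEC 1 mg/L: subtherapeutic.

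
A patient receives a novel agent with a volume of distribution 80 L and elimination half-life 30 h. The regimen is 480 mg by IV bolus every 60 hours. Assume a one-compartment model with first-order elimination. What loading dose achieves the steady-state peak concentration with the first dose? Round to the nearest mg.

640 mg

f = (1/2)^(60/30) ≈ 0.250000; accumulation ratio R = 1/(1−f) ≈ 1.33333.
Loading dose to hit Cmax,ss on first dose: D_load = D_maint·R ≈ 480 × 1.33333 ≈ 640.00 mg.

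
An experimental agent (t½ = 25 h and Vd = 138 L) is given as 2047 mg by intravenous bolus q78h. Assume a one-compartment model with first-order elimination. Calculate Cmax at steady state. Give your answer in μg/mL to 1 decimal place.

τ/t½ = 78/25 ≈ 3.12, so fraction remaining f = (1/2)^(78/25) ≈ 0.1150.
At steady state, accumulation factor R = 1/(1 − e^(−kτ)) ≈ 1.1299.
Each bolus raises the concentration by D/Vd = 2047/138 ≈ 14.833 μg/mL.
Steady-state peak Cmax,ss = C₀·R ≈ 14.833 × 1.1299 ≈ 16.760 μg/mL.

16.8 μg/mL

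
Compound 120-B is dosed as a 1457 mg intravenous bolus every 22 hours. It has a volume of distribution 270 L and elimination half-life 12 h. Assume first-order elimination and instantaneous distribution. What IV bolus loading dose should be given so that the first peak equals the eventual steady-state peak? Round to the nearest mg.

2025 mg

f = (1/2)^(22/12) ≈ 0.280616; accumulation ratio R = 1/(1−f) ≈ 1.39008.
Loading dose to hit Cmax,ss on first dose: D_load = D_maint·R ≈ 1457 × 1.39008 ≈ 2025.35 mg.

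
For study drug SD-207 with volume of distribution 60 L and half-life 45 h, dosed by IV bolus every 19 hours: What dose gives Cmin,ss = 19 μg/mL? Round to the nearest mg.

τ/t½ = 19/45 ≈ 0.42222, so f = (1/2)^(19/45) ≈ 0.746274.
Cmin,ss = (D/Vd)·f/(1−f), so D = Cmin,ss·Vd·(1−f)/f.
D = 19 × 60 × (1−f)/f ≈ 19 × 60 × 0.33999 ≈ 387.59 mg.

388 mg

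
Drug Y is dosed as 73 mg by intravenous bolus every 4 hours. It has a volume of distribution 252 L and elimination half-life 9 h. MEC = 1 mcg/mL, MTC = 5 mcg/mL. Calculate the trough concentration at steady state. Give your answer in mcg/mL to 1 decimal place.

0.8 mcg/mL

τ/t½ = 4/9 ≈ 0.44444, so fraction remaining f = (1/2)^(4/9) ≈ 0.7349.
Accumulation ratio R = 1/(1 − f) ≈ 1/0.2651 ≈ 3.7722.
Each bolus raises the concentration by D/Vd = 73/252 ≈ 0.290 mcg/mL.
Cmax,ss = C₀/(1 − f) ≈ 0.290/0.2651 ≈ 1.094 mcg/mL.
One interval later, Cmin,ss = Cmax,ss·e^(−kτ) ≈ 1.094 × 0.7349 ≈ 0.804 mcg/mL.
Trough 0.8 mcg/mL vs MEC 1 mcg/mL: subtherapeutic.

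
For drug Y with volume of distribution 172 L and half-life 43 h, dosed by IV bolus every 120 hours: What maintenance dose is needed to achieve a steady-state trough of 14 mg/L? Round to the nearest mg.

14255 mg

τ/t½ = 120/43 ≈ 2.7907, so f = (1/2)^(120/43) ≈ 0.144516.
Cmin,ss = (D/Vd)·f/(1−f), so D = Cmin,ss·Vd·(1−f)/f.
D = 14 × 172 × (1−f)/f ≈ 14 × 172 × 5.91965 ≈ 14254.52 mg.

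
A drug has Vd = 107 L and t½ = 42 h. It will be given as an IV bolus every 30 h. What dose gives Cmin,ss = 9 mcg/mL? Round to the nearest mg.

617 mg

τ/t½ = 30/42 ≈ 0.71429, so f = (1/2)^(30/42) ≈ 0.609507.
Cmin,ss = (D/Vd)·f/(1−f), so D = Cmin,ss·Vd·(1−f)/f.
D = 9 × 107 × (1−f)/f ≈ 9 × 107 × 0.64067 ≈ 616.97 mg.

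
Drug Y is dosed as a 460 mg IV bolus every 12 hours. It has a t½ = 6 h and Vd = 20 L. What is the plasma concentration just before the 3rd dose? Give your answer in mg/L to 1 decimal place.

f = (1/2)^(τ/t½) = (1/2)^(12/6) ≈ 0.2500.
C₀ = D/Vd = 460/20 ≈ 23.000 mg/L.
Before the 3rd dose, 2 doses have been given. Superposition: Cmin = C₀·(f + f²).
≈ 23.000 × (0.2500 + 0.0625) ≈ 23.000 × 0.3125 ≈ 7.188 mg/L.

7.2 mg/L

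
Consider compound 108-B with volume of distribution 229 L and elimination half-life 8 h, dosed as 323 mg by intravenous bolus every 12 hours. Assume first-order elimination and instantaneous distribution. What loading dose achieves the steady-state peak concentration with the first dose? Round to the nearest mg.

500 mg

f = (1/2)^(12/8) ≈ 0.353553; accumulation ratio R = 1/(1−f) ≈ 1.54692.
Loading dose to hit Cmax,ss on first dose: D_load = D_maint·R ≈ 323 × 1.54692 ≈ 499.66 mg.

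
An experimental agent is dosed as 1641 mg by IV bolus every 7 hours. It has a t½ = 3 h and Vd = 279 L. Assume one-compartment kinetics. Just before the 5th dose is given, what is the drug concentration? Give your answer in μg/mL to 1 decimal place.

1.5 μg/mL

f = (1/2)^(τ/t½) = (1/2)^(7/3) ≈ 0.1984.
C₀ = D/Vd = 1641/279 ≈ 5.882 μg/mL.
Before the 5th dose, 4 doses have been given. Superposition: Cmin = C₀·(f + f² + … + f^4).
≈ 5.882 × (0.1984 + 0.0394 + 0.0078 + 0.0015) ≈ 5.882 × 0.2471 ≈ 1.453 μg/mL.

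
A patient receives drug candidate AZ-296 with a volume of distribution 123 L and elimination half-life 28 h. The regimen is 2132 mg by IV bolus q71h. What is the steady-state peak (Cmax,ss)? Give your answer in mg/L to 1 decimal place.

τ/t½ = 71/28 ≈ 2.5357, so fraction remaining f = (1/2)^(71/28) ≈ 0.1725.
At steady state, accumulation factor R = 1/(1 − e^(−kτ)) ≈ 1.2085.
Each bolus raises the concentration by D/Vd = 2132/123 ≈ 17.333 mg/L.
Steady-state peak Cmax,ss = C₀·R ≈ 17.333 × 1.2085 ≈ 20.947 mg/L.

20.9 mg/L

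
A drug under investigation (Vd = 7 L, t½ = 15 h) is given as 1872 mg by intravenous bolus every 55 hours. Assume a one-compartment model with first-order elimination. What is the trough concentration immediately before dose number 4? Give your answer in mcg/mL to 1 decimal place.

22.8 mcg/mL

f = (1/2)^(τ/t½) = (1/2)^(55/15) ≈ 0.0787.
C₀ = D/Vd = 1872/7 ≈ 267.429 mcg/mL.
Before the 4th dose, 3 doses have been given. Superposition: Cmin = C₀·(f + f² + … + f^3).
≈ 267.429 × (0.0787 + 0.0062 + 0.0005) ≈ 267.429 × 0.0854 ≈ 22.838 mcg/mL.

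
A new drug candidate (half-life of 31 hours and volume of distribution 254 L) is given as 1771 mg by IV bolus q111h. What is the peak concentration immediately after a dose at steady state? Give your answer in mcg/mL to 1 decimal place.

k = ln2/t½ = ln2/31 ≈ 0.022360 h⁻¹; fraction remaining f = e^(−kτ) = e^(−0.022360×111) ≈ 0.0836.
At steady state, accumulation factor R = 1/(1 − e^(−kτ)) ≈ 1.0912.
Each bolus raises the concentration by D/Vd = 1771/254 ≈ 6.972 mcg/mL.
Steady-state peak Cmax,ss = C₀·R ≈ 6.972 × 1.0912 ≈ 7.608 mcg/mL.

7.6 mcg/mL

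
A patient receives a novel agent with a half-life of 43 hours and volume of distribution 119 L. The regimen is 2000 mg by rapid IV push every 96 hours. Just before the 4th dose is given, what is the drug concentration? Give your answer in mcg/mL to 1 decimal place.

f = (1/2)^(τ/t½) = (1/2)^(96/43) ≈ 0.2128.
C₀ = D/Vd = 2000/119 ≈ 16.807 mcg/mL.
Before the 4th dose, 3 doses have been given. Superposition: Cmin = C₀·(f + f² + … + f^3).
≈ 16.807 × (0.2128 + 0.0453 + 0.0096) ≈ 16.807 × 0.2677 ≈ 4.499 mcg/mL.

4.5 mcg/mL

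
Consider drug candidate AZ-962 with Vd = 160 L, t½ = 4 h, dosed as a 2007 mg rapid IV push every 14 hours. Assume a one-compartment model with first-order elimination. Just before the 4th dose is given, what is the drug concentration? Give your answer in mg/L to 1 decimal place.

1.2 mg/L

f = (1/2)^(τ/t½) = (1/2)^(14/4) ≈ 0.0884.
C₀ = D/Vd = 2007/160 ≈ 12.544 mg/L.
Before the 4th dose, 3 doses have been given. Superposition: Cmin = C₀·(f + f² + … + f^3).
≈ 12.544 × (0.0884 + 0.0078 + 0.0007) ≈ 12.544 × 0.0969 ≈ 1.216 mg/L.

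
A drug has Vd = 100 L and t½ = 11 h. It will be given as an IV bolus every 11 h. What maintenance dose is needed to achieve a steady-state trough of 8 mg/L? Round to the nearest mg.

τ/t½ = 11/11 ≈ 1, so f = (1/2)^(11/11) ≈ 0.500000.
Cmin,ss = (D/Vd)·f/(1−f), so D = Cmin,ss·Vd·(1−f)/f.
D = 8 × 100 × (1−f)/f ≈ 8 × 100 × 1.00000 ≈ 800.00 mg.

800 mg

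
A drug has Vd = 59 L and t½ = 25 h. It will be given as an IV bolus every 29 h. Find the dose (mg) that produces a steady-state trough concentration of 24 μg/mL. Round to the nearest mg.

1748 mg

τ/t½ = 29/25 ≈ 1.16, so f = (1/2)^(29/25) ≈ 0.447513.
Cmin,ss = (D/Vd)·f/(1−f), so D = Cmin,ss·Vd·(1−f)/f.
D = 24 × 59 × (1−f)/f ≈ 24 × 59 × 1.23457 ≈ 1748.15 mg.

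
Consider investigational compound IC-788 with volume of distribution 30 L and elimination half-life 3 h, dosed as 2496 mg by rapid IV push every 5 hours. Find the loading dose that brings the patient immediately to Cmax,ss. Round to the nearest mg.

3644 mg

f = (1/2)^(5/3) ≈ 0.314980; accumulation ratio R = 1/(1−f) ≈ 1.45981.
Loading dose to hit Cmax,ss on first dose: D_load = D_maint·R ≈ 2496 × 1.45981 ≈ 3643.69 mg.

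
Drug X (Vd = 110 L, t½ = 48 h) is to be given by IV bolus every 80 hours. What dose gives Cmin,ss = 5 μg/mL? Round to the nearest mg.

τ/t½ = 80/48 ≈ 1.6667, so f = (1/2)^(80/48) ≈ 0.314980.
Cmin,ss = (D/Vd)·f/(1−f), so D = Cmin,ss·Vd·(1−f)/f.
D = 5 × 110 × (1−f)/f ≈ 5 × 110 × 2.17480 ≈ 1196.14 mg.

1196 mg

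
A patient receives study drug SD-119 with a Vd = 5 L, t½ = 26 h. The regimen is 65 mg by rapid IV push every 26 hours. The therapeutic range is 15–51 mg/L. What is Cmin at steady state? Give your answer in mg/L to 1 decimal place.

The dosing interval is 1 half-life, so f = 2^(−1) = 0.5.
At steady state, R = 1/(1 − 0.5) = 2/1.
Single-dose peak C₀ = D/Vd = 65/5 = 13 mg/L.
Steady-state peak Cmax,ss = C₀·R = 13 × 2/1 ≈ 26.000 mg/L.
Steady-state trough Cmin,ss = Cmax,ss·f ≈ 26.000 × 0.5 ≈ 13.000 mg/L.
Trough 13.0 mg/L vs MEC 15 mg/L: subtherapeutic.

13.0 mg/L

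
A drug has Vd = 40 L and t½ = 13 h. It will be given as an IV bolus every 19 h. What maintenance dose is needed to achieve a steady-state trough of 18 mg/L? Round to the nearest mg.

τ/t½ = 19/13 ≈ 1.4615, so f = (1/2)^(19/13) ≈ 0.363106.
Cmin,ss = (D/Vd)·f/(1−f), so D = Cmin,ss·Vd·(1−f)/f.
D = 18 × 40 × (1−f)/f ≈ 18 × 40 × 1.75402 ≈ 1262.89 mg.

1263 mg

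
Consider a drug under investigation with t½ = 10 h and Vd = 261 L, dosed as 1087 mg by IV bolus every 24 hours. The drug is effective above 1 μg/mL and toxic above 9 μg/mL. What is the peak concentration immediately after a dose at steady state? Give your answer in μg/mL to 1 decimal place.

τ/t½ = 24/10 ≈ 2.4, so fraction remaining f = (1/2)^(24/10) ≈ 0.1895.
Accumulation ratio R = 1/(1 − f) ≈ 1/0.8105 ≈ 1.2338.
Each bolus raises the concentration by D/Vd = 1087/261 ≈ 4.165 μg/mL.
Cmax,ss = C₀/(1 − f) ≈ 4.165/0.8105 ≈ 5.139 μg/mL.
Peak 5.1 μg/mL vs MTC 9 μg/mL: below toxic threshold.

5.1 μg/mL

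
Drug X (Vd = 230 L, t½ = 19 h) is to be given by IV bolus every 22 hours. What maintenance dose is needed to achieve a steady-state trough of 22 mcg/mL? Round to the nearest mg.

6230 mg

τ/t½ = 22/19 ≈ 1.1579, so f = (1/2)^(22/19) ≈ 0.448166.
Cmin,ss = (D/Vd)·f/(1−f), so D = Cmin,ss·Vd·(1−f)/f.
D = 22 × 230 × (1−f)/f ≈ 22 × 230 × 1.23132 ≈ 6230.48 mg.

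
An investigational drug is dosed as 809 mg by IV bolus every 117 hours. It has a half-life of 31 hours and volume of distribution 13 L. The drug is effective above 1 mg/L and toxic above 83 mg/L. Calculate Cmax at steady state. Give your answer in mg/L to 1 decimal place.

67.1 mg/L

k = ln2/t½ = ln2/31 ≈ 0.022360 h⁻¹; fraction remaining f = e^(−kτ) = e^(−0.022360×117) ≈ 0.0731.
At steady state, accumulation factor R = 1/(1 − e^(−kτ)) ≈ 1.0789.
Each bolus raises the concentration by D/Vd = 809/13 ≈ 62.231 mg/L.
Cmax,ss = C₀/(1 − f) ≈ 62.231/0.9269 ≈ 67.139 mg/L.
Peak 67.1 mg/L vs MTC 83 mg/L: below toxic threshold.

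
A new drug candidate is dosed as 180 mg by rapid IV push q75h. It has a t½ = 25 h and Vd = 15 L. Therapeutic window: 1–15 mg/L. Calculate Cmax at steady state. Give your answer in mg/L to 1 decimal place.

The dosing interval is 3 half-lives, so f = 2^(−3) = 0.125.
Accumulation ratio R = 1/(1 − f) = 1/0.875 = 8/7.
Single-dose peak C₀ = D/Vd = 180/15 = 12 mg/L.
Steady-state peak Cmax,ss = C₀·R = 12 × 8/7 ≈ 13.714 mg/L.
Peak 13.7 mg/L vs MTC 15 mg/L: below toxic threshold.

13.7 mg/L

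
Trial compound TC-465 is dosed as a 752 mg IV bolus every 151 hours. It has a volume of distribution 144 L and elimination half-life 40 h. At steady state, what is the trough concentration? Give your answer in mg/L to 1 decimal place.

τ/t½ = 151/40 ≈ 3.775, so fraction remaining f = (1/2)^(151/40) ≈ 0.0730.
At steady state, accumulation factor R = 1/(1 − e^(−kτ)) ≈ 1.0787.
Each bolus raises the concentration by D/Vd = 752/144 ≈ 5.222 mg/L.
Cmax,ss = C₀/(1 − f) ≈ 5.222/0.9270 ≈ 5.633 mg/L.
One interval later, Cmin,ss = Cmax,ss·e^(−kτ) ≈ 5.633 × 0.0730 ≈ 0.411 mg/L.

0.4 mg/L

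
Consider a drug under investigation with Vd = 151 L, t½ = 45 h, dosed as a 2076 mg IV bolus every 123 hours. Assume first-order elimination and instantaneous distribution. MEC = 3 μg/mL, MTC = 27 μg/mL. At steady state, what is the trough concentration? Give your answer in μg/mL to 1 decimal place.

Over one 123-h interval, 123/45 ≈ 2.7333 half-lives elapse, leaving f ≈ 0.1504 of each dose.
Single-dose peak C₀ = D/Vd = 2076/151 ≈ 13.748 μg/mL.
Steady-state trough Cmin,ss = C₀·f/(1−f) ≈ 13.748 × 0.1504/0.8496 ≈ 2.434 μg/mL.
Trough 2.4 μg/mL vs MEC 3 μg/mL: subtherapeutic.

2.4 μg/mL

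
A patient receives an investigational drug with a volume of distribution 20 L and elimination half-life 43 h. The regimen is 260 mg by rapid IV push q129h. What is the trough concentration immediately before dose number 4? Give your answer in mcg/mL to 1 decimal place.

f = (1/2)^(τ/t½) = (1/2)^(129/43) ≈ 0.1250.
C₀ = D/Vd = 260/20 ≈ 13.000 mcg/mL.
Before the 4th dose, 3 doses have been given. Superposition: Cmin = C₀·(f + f² + … + f^3).
≈ 13.000 × (0.1250 + 0.0156 + 0.0020) ≈ 13.000 × 0.1426 ≈ 1.854 mcg/mL.

1.9 mcg/mL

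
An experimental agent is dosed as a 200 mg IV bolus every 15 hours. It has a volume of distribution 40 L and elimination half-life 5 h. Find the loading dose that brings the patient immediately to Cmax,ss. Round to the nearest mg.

229 mg

f = (1/2)^(15/5) ≈ 0.125000; accumulation ratio R = 1/(1−f) ≈ 1.14286.
Loading dose to hit Cmax,ss on first dose: D_load = D_maint·R ≈ 200 × 1.14286 ≈ 228.57 mg.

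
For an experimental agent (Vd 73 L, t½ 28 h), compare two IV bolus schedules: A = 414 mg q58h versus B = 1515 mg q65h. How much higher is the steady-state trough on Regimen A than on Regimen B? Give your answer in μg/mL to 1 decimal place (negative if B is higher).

-3.4 μg/mL

Regimen A: f = (1/2)^(58/28) ≈ 0.2379; Cmin,ss = (414/73)·f/(1−f) ≈ 1.770 μg/mL.
Regimen B: f = (1/2)^(65/28) ≈ 0.2001; Cmin,ss = (1515/73)·f/(1−f) ≈ 5.192 μg/mL.
Difference ≈ 1.770 − 5.192 ≈ -3.422 μg/mL.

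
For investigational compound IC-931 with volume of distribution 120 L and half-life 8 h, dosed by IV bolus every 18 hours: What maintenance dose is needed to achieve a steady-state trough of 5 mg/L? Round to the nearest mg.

2254 mg

τ/t½ = 18/8 ≈ 2.25, so f = (1/2)^(18/8) ≈ 0.210224.
Cmin,ss = (D/Vd)·f/(1−f), so D = Cmin,ss·Vd·(1−f)/f.
D = 5 × 120 × (1−f)/f ≈ 5 × 120 × 3.75683 ≈ 2254.10 mg.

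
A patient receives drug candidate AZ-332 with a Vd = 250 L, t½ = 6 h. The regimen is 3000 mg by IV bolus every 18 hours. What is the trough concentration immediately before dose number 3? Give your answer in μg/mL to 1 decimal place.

f = (1/2)^(τ/t½) = (1/2)^(18/6) ≈ 0.1250.
C₀ = D/Vd = 3000/250 ≈ 12.000 μg/mL.
Before the 3rd dose, 2 doses have been given. Superposition: Cmin = C₀·(f + f²).
≈ 12.000 × (0.1250 + 0.0156) ≈ 12.000 × 0.1406 ≈ 1.687 μg/mL.

1.7 μg/mL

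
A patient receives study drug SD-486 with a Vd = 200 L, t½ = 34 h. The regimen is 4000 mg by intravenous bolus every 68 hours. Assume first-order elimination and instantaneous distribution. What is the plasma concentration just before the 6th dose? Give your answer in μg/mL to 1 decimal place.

f = (1/2)^(τ/t½) = (1/2)^(68/34) ≈ 0.2500.
C₀ = D/Vd = 4000/200 ≈ 20.000 μg/mL.
Before the 6th dose, 5 doses have been given. Superposition: Cmin = C₀·(f + f² + … + f^5).
≈ 20.000 × (0.2500 + 0.0625 + 0.0156 + 0.0039 + 0.0010) ≈ 20.000 × 0.3330 ≈ 6.660 μg/mL.

6.7 μg/mL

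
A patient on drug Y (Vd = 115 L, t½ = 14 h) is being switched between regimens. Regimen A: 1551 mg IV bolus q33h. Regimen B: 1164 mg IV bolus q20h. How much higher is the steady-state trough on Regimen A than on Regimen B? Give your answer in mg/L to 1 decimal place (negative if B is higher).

-2.7 mg/L

Regimen A: f = (1/2)^(33/14) ≈ 0.1952; Cmin,ss = (1551/115)·f/(1−f) ≈ 3.271 mg/L.
Regimen B: f = (1/2)^(20/14) ≈ 0.3715; Cmin,ss = (1164/115)·f/(1−f) ≈ 5.983 mg/L.
Difference ≈ 3.271 − 5.983 ≈ -2.712 mg/L.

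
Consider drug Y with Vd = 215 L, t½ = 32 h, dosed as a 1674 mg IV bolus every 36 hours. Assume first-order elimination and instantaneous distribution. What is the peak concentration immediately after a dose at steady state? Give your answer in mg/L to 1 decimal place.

τ/t½ = 36/32 ≈ 1.125, so fraction remaining f = (1/2)^(36/32) ≈ 0.4585.
Accumulation ratio R = 1/(1 − f) ≈ 1/0.5415 ≈ 1.8467.
Each bolus raises the concentration by D/Vd = 1674/215 ≈ 7.786 mg/L.
Cmax,ss = C₀/(1 − f) ≈ 7.786/0.5415 ≈ 14.379 mg/L.

14.4 mg/L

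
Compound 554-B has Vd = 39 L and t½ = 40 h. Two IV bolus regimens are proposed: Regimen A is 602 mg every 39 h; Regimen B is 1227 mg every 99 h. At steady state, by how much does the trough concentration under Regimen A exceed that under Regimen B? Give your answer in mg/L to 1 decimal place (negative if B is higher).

9.1 mg/L

Regimen A: f = (1/2)^(39/40) ≈ 0.5087; Cmin,ss = (602/39)·f/(1−f) ≈ 15.983 mg/L.
Regimen B: f = (1/2)^(99/40) ≈ 0.1799; Cmin,ss = (1227/39)·f/(1−f) ≈ 6.902 mg/L.
Difference ≈ 15.983 − 6.902 ≈ 9.081 mg/L.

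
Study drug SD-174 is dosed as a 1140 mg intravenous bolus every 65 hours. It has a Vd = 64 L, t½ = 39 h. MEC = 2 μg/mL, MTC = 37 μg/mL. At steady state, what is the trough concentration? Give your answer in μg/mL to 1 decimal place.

Over one 65-h interval, 65/39 ≈ 1.6667 half-lives elapse, leaving f ≈ 0.3150 of each dose.
At steady state, accumulation factor R = 1/(1 − e^(−kτ)) ≈ 1.4599.
Single-dose peak C₀ = D/Vd = 1140/64 ≈ 17.812 μg/mL.
Cmax,ss = C₀/(1 − f) ≈ 17.812/0.6850 ≈ 26.003 μg/mL.
One interval later, Cmin,ss = Cmax,ss·e^(−kτ) ≈ 26.003 × 0.3150 ≈ 8.191 μg/mL.
Trough 8.2 μg/mL vs MEC 2 μg/mL: adequate.

8.2 μg/mL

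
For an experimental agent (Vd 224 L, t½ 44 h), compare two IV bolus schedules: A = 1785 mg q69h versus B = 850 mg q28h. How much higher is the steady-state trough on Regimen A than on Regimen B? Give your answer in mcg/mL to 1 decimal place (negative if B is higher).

-2.8 mcg/mL

Regimen A: f = (1/2)^(69/44) ≈ 0.3372; Cmin,ss = (1785/224)·f/(1−f) ≈ 4.054 mcg/mL.
Regimen B: f = (1/2)^(28/44) ≈ 0.6433; Cmin,ss = (850/224)·f/(1−f) ≈ 6.844 mcg/mL.
Difference ≈ 4.054 − 6.844 ≈ -2.790 mcg/mL.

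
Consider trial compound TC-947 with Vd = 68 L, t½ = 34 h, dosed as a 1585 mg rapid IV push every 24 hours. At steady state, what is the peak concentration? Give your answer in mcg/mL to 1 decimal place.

60.2 mcg/mL

τ/t½ = 24/34 ≈ 0.70588, so fraction remaining f = (1/2)^(24/34) ≈ 0.6131.
Accumulation ratio R = 1/(1 − f) ≈ 1/0.3869 ≈ 2.5846.
Single-dose peak C₀ = D/Vd = 1585/68 ≈ 23.309 mcg/mL.
Steady-state peak Cmax,ss = C₀·R ≈ 23.309 × 2.5846 ≈ 60.244 mcg/mL.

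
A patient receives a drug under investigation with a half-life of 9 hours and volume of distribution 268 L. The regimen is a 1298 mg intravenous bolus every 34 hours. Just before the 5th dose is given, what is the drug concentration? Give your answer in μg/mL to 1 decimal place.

f = (1/2)^(τ/t½) = (1/2)^(34/9) ≈ 0.0729.
C₀ = D/Vd = 1298/268 ≈ 4.843 μg/mL.
Before the 5th dose, 4 doses have been given. Superposition: Cmin = C₀·(f + f² + … + f^4).
≈ 4.843 × (0.0729 + 0.0053 + 0.0004 + 0.0000) ≈ 4.843 × 0.0786 ≈ 0.381 μg/mL.

0.4 μg/mL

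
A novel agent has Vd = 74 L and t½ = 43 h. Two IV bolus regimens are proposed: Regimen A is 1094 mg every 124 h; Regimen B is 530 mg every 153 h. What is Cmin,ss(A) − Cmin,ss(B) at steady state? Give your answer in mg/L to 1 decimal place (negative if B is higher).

1.7 mg/L

Regimen A: f = (1/2)^(124/43) ≈ 0.1355; Cmin,ss = (1094/74)·f/(1−f) ≈ 2.317 mg/L.
Regimen B: f = (1/2)^(153/43) ≈ 0.0849; Cmin,ss = (530/74)·f/(1−f) ≈ 0.664 mg/L.
Difference ≈ 2.317 − 0.664 ≈ 1.653 mg/L.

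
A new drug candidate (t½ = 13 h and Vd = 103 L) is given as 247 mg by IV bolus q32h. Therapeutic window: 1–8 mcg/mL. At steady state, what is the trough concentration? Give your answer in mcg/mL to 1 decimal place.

Over one 32-h interval, 32/13 ≈ 2.4615 half-lives elapse, leaving f ≈ 0.1816 of each dose.
Each bolus raises the concentration by D/Vd = 247/103 ≈ 2.398 mcg/mL.
Steady-state trough Cmin,ss = C₀·f/(1−f) ≈ 2.398 × 0.1816/0.8184 ≈ 0.532 mcg/mL.
Trough 0.5 mcg/mL vs MEC 1 mcg/mL: subtherapeutic.

0.5 mcg/mL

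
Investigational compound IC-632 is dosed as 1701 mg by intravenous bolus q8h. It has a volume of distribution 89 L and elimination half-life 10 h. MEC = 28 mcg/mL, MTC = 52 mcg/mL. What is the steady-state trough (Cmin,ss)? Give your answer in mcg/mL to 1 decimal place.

τ/t½ = 8/10 ≈ 0.8, so fraction remaining f = (1/2)^(8/10) ≈ 0.5743.
At steady state, accumulation factor R = 1/(1 − e^(−kτ)) ≈ 2.3491.
Each bolus raises the concentration by D/Vd = 1701/89 ≈ 19.112 mcg/mL.
Cmax,ss = C₀/(1 − f) ≈ 19.112/0.4257 ≈ 44.895 mcg/mL.
Steady-state trough Cmin,ss = Cmax,ss·f ≈ 44.895 × 0.5743 ≈ 25.783 mcg/mL.
Trough 25.8 mcg/mL vs MEC 28 mcg/mL: subtherapeutic.

25.8 mcg/mL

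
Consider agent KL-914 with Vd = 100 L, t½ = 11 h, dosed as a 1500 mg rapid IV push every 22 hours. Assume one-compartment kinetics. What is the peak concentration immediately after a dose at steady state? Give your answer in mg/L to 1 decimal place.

20.0 mg/L

τ = 22 h = 2 half-lives, so f = (1/2)^2 = 0.25.
At steady state, R = 1/(1 − 0.25) = 4/3.
Single-dose peak C₀ = D/Vd = 1500/100 = 15 mg/L.
Steady-state peak Cmax,ss = C₀·R = 15 × 4/3 ≈ 20.000 mg/L.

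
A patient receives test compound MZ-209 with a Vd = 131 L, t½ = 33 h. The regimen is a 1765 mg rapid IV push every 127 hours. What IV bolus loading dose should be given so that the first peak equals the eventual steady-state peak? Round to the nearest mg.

1897 mg

f = (1/2)^(127/33) ≈ 0.069421; accumulation ratio R = 1/(1−f) ≈ 1.07460.
Loading dose to hit Cmax,ss on first dose: D_load = D_maint·R ≈ 1765 × 1.07460 ≈ 1896.67 mg.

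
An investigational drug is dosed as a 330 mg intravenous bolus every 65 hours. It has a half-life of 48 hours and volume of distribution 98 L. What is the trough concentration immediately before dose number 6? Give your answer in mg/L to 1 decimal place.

2.1 mg/L

f = (1/2)^(τ/t½) = (1/2)^(65/48) ≈ 0.3912.
C₀ = D/Vd = 330/98 ≈ 3.367 mg/L.
Before the 6th dose, 5 doses have been given. Superposition: Cmin = C₀·(f + f² + … + f^5).
≈ 3.367 × (0.3912 + 0.1530 + 0.0599 + 0.0234 + 0.0092) ≈ 3.367 × 0.6367 ≈ 2.144 mg/L.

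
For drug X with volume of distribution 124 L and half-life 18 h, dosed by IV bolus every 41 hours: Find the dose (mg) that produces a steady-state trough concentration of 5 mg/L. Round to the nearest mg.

2387 mg

τ/t½ = 41/18 ≈ 2.2778, so f = (1/2)^(41/18) ≈ 0.206215.
Cmin,ss = (D/Vd)·f/(1−f), so D = Cmin,ss·Vd·(1−f)/f.
D = 5 × 124 × (1−f)/f ≈ 5 × 124 × 3.84931 ≈ 2386.57 mg.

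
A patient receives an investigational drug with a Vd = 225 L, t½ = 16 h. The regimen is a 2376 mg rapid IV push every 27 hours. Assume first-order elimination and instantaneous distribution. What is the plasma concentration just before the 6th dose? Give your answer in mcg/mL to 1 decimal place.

4.7 mcg/mL

f = (1/2)^(τ/t½) = (1/2)^(27/16) ≈ 0.3105.
C₀ = D/Vd = 2376/225 ≈ 10.560 mcg/mL.
Before the 6th dose, 5 doses have been given. Superposition: Cmin = C₀·(f + f² + … + f^5).
≈ 10.560 × (0.3105 + 0.0964 + 0.0299 + 0.0093 + 0.0029) ≈ 10.560 × 0.4490 ≈ 4.741 mcg/mL.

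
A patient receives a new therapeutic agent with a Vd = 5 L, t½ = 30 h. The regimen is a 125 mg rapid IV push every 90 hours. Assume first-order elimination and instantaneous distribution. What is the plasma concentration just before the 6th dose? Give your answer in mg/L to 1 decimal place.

f = (1/2)^(τ/t½) = (1/2)^(90/30) ≈ 0.1250.
C₀ = D/Vd = 125/5 ≈ 25.000 mg/L.
Before the 6th dose, 5 doses have been given. Superposition: Cmin = C₀·(f + f² + … + f^5).
≈ 25.000 × (0.1250 + 0.0156 + 0.0020 + 0.0002 + 0.0000) ≈ 25.000 × 0.1428 ≈ 3.570 mg/L.

3.6 mg/L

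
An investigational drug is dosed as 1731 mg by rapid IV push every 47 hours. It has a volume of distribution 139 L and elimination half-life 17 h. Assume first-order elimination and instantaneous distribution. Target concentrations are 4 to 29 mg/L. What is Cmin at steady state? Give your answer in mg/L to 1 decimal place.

2.1 mg/L

τ/t½ = 47/17 ≈ 2.7647, so fraction remaining f = (1/2)^(47/17) ≈ 0.1471.
Accumulation ratio R = 1/(1 − f) ≈ 1/0.8529 ≈ 1.1725.
Single-dose peak C₀ = D/Vd = 1731/139 ≈ 12.453 mg/L.
Cmax,ss = C₀/(1 − f) ≈ 12.453/0.8529 ≈ 14.601 mg/L.
Steady-state trough Cmin,ss = Cmax,ss·f ≈ 14.601 × 0.1471 ≈ 2.148 mg/L.
Trough 2.1 mg/L vs MEC 4 mg/L: subtherapeutic.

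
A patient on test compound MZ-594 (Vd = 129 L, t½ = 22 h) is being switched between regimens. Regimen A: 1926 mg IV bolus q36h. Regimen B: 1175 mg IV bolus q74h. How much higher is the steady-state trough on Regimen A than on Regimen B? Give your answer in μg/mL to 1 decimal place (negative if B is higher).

Regimen A: f = (1/2)^(36/22) ≈ 0.3217; Cmin,ss = (1926/129)·f/(1−f) ≈ 7.081 μg/mL.
Regimen B: f = (1/2)^(74/22) ≈ 0.0972; Cmin,ss = (1175/129)·f/(1−f) ≈ 0.981 μg/mL.
Difference ≈ 7.081 − 0.981 ≈ 6.100 μg/mL.

6.1 μg/mL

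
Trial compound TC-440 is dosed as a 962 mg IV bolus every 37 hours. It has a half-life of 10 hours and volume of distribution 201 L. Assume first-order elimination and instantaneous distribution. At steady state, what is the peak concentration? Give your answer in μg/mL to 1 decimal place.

5.2 μg/mL

τ/t½ = 37/10 ≈ 3.7, so fraction remaining f = (1/2)^(37/10) ≈ 0.0769.
At steady state, accumulation factor R = 1/(1 − e^(−kτ)) ≈ 1.0833.
Each bolus raises the concentration by D/Vd = 962/201 ≈ 4.786 μg/mL.
Cmax,ss = C₀/(1 − f) ≈ 4.786/0.9231 ≈ 5.185 μg/mL.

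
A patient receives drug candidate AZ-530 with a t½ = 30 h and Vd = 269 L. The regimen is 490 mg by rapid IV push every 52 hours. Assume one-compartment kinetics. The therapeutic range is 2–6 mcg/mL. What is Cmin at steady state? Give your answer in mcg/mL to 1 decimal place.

0.8 mcg/mL

k = ln2/t½ = ln2/30 ≈ 0.023105 h⁻¹; fraction remaining f = e^(−kτ) = e^(−0.023105×52) ≈ 0.3008.
Each bolus raises the concentration by D/Vd = 490/269 ≈ 1.822 mcg/mL.
Steady-state trough Cmin,ss = C₀·f/(1−f) ≈ 1.822 × 0.3008/0.6992 ≈ 0.784 mcg/mL.
Trough 0.8 mcg/mL vs MEC 2 mcg/mL: subtherapeutic.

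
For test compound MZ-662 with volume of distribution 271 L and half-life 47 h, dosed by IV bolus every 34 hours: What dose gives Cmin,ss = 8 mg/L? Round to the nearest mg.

τ/t½ = 34/47 ≈ 0.7234, so f = (1/2)^(34/47) ≈ 0.605667.
Cmin,ss = (D/Vd)·f/(1−f), so D = Cmin,ss·Vd·(1−f)/f.
D = 8 × 271 × (1−f)/f ≈ 8 × 271 × 0.65107 ≈ 1411.52 mg.

1412 mg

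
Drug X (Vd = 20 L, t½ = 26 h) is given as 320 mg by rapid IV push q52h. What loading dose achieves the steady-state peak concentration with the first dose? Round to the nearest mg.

427 mg

f = (1/2)^(52/26) ≈ 0.250000; accumulation ratio R = 1/(1−f) ≈ 1.33333.
Loading dose to hit Cmax,ss on first dose: D_load = D_maint·R ≈ 320 × 1.33333 ≈ 426.67 mg.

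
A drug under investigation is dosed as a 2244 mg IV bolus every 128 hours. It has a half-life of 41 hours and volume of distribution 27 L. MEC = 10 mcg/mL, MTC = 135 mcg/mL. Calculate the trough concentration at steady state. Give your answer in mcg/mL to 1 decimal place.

k = ln2/t½ = ln2/41 ≈ 0.016906 h⁻¹; fraction remaining f = e^(−kτ) = e^(−0.016906×128) ≈ 0.1149.
Each bolus raises the concentration by D/Vd = 2244/27 ≈ 83.111 mcg/mL.
Steady-state trough Cmin,ss = C₀·f/(1−f) ≈ 83.111 × 0.1149/0.8851 ≈ 10.789 mcg/mL.
Trough 10.8 mcg/mL vs MEC 10 mcg/mL: adequate.

10.8 mcg/mL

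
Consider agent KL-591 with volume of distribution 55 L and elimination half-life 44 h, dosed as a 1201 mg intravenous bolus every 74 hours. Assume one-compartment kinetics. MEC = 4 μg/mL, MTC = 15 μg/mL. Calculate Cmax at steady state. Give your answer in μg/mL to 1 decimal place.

31.7 μg/mL

k = ln2/t½ = ln2/44 ≈ 0.015753 h⁻¹; fraction remaining f = e^(−kτ) = e^(−0.015753×74) ≈ 0.3117.
Accumulation ratio R = 1/(1 − f) ≈ 1/0.6883 ≈ 1.4529.
Single-dose peak C₀ = D/Vd = 1201/55 ≈ 21.836 μg/mL.
Cmax,ss = C₀/(1 − f) ≈ 21.836/0.6883 ≈ 31.725 μg/mL.
Peak 31.7 μg/mL vs MTC 15 μg/mL: exceeds toxic threshold.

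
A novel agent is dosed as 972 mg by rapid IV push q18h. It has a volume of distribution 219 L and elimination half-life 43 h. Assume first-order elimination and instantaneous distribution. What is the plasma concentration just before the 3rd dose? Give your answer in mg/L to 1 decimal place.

5.8 mg/L

f = (1/2)^(τ/t½) = (1/2)^(18/43) ≈ 0.7481.
C₀ = D/Vd = 972/219 ≈ 4.438 mg/L.
Before the 3rd dose, 2 doses have been given. Superposition: Cmin = C₀·(f + f²).
≈ 4.438 × (0.7481 + 0.5597) ≈ 4.438 × 1.3078 ≈ 5.804 mg/L.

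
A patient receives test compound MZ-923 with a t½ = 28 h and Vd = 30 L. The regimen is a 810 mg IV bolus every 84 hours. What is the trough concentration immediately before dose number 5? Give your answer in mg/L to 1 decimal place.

f = (1/2)^(τ/t½) = (1/2)^(84/28) ≈ 0.1250.
C₀ = D/Vd = 810/30 ≈ 27.000 mg/L.
Before the 5th dose, 4 doses have been given. Superposition: Cmin = C₀·(f + f² + … + f^4).
≈ 27.000 × (0.1250 + 0.0156 + 0.0020 + 0.0002) ≈ 27.000 × 0.1428 ≈ 3.856 mg/L.

3.9 mg/L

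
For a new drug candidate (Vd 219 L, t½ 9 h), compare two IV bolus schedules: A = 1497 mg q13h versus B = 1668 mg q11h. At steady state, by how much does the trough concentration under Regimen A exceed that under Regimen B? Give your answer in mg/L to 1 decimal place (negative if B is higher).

-1.7 mg/L

Regimen A: f = (1/2)^(13/9) ≈ 0.3674; Cmin,ss = (1497/219)·f/(1−f) ≈ 3.970 mg/L.
Regimen B: f = (1/2)^(11/9) ≈ 0.4286; Cmin,ss = (1668/219)·f/(1−f) ≈ 5.713 mg/L.
Difference ≈ 3.970 − 5.713 ≈ -1.743 mg/L.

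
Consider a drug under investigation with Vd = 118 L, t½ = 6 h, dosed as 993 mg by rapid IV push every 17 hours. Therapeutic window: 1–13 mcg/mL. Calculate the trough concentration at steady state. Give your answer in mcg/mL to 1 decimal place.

k = ln2/t½ = ln2/6 ≈ 0.115525 h⁻¹; fraction remaining f = e^(−kτ) = e^(−0.115525×17) ≈ 0.1403.
Single-dose peak C₀ = D/Vd = 993/118 ≈ 8.415 mcg/mL.
Steady-state trough Cmin,ss = C₀·f/(1−f) ≈ 8.415 × 0.1403/0.8597 ≈ 1.373 mcg/mL.
Trough 1.4 mcg/mL vs MEC 1 mcg/mL: adequate.

1.4 mcg/mL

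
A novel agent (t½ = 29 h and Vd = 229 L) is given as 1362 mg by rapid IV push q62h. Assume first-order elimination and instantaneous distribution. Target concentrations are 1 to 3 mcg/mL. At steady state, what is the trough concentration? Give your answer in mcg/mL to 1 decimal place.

τ/t½ = 62/29 ≈ 2.1379, so fraction remaining f = (1/2)^(62/29) ≈ 0.2272.
Accumulation ratio R = 1/(1 − f) ≈ 1/0.7728 ≈ 1.2940.
Single-dose peak C₀ = D/Vd = 1362/229 ≈ 5.948 mcg/mL.
Cmax,ss = C₀/(1 − f) ≈ 5.948/0.7728 ≈ 7.697 mcg/mL.
One interval later, Cmin,ss = Cmax,ss·e^(−kτ) ≈ 7.697 × 0.2272 ≈ 1.749 mcg/mL.
Trough 1.7 mcg/mL vs MEC 1 mcg/mL: adequate.

1.7 mcg/mL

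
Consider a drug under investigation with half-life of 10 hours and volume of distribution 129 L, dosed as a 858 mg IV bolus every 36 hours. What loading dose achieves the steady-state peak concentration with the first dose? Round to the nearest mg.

f = (1/2)^(36/10) ≈ 0.082469; accumulation ratio R = 1/(1−f) ≈ 1.08988.
Loading dose to hit Cmax,ss on first dose: D_load = D_maint·R ≈ 858 × 1.08988 ≈ 935.12 mg.

935 mg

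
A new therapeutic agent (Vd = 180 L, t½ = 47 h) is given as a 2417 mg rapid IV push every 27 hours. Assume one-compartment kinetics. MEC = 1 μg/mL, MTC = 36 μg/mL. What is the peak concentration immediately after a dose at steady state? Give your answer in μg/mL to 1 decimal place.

40.9 μg/mL

k = ln2/t½ = ln2/47 ≈ 0.014748 h⁻¹; fraction remaining f = e^(−kτ) = e^(−0.014748×27) ≈ 0.6715.
Accumulation ratio R = 1/(1 − f) ≈ 1/0.3285 ≈ 3.0441.
Single-dose peak C₀ = D/Vd = 2417/180 ≈ 13.428 μg/mL.
Steady-state peak Cmax,ss = C₀·R ≈ 13.428 × 3.0441 ≈ 40.876 μg/mL.
Peak 40.9 μg/mL vs MTC 36 μg/mL: exceeds toxic threshold.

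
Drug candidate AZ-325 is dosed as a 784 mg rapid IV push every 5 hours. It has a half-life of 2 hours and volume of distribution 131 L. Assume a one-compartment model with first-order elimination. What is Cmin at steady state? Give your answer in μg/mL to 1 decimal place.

τ/t½ = 5/2 ≈ 2.5, so fraction remaining f = (1/2)^(5/2) ≈ 0.1768.
At steady state, accumulation factor R = 1/(1 − e^(−kτ)) ≈ 1.2148.
Single-dose peak C₀ = D/Vd = 784/131 ≈ 5.985 μg/mL.
Cmax,ss = C₀/(1 − f) ≈ 5.985/0.8232 ≈ 7.270 μg/mL.
Steady-state trough Cmin,ss = Cmax,ss·f ≈ 7.270 × 0.1768 ≈ 1.285 μg/mL.

1.3 μg/mL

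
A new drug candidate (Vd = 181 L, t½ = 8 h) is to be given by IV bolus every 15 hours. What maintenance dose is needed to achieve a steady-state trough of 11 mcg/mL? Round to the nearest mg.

5312 mg

τ/t½ = 15/8 ≈ 1.875, so f = (1/2)^(15/8) ≈ 0.272627.
Cmin,ss = (D/Vd)·f/(1−f), so D = Cmin,ss·Vd·(1−f)/f.
D = 11 × 181 × (1−f)/f ≈ 11 × 181 × 2.66802 ≈ 5312.03 mg.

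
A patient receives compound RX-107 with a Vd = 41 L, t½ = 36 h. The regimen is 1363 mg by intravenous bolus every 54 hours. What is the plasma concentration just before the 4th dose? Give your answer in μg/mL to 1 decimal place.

f = (1/2)^(τ/t½) = (1/2)^(54/36) ≈ 0.3536.
C₀ = D/Vd = 1363/41 ≈ 33.244 μg/mL.
Before the 4th dose, 3 doses have been given. Superposition: Cmin = C₀·(f + f² + … + f^3).
≈ 33.244 × (0.3536 + 0.1250 + 0.0442) ≈ 33.244 × 0.5228 ≈ 17.380 μg/mL.

17.4 μg/mL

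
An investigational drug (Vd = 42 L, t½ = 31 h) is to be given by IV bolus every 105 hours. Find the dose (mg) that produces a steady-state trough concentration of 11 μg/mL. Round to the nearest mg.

τ/t½ = 105/31 ≈ 3.3871, so f = (1/2)^(105/31) ≈ 0.095583.
Cmin,ss = (D/Vd)·f/(1−f), so D = Cmin,ss·Vd·(1−f)/f.
D = 11 × 42 × (1−f)/f ≈ 11 × 42 × 9.46211 ≈ 4371.49 mg.

4371 mg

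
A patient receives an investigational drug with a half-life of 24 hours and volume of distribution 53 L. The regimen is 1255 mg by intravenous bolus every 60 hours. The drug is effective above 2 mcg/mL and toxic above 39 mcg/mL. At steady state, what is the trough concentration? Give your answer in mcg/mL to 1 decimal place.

5.1 mcg/mL

τ/t½ = 60/24 ≈ 2.5, so fraction remaining f = (1/2)^(60/24) ≈ 0.1768.
At steady state, accumulation factor R = 1/(1 − e^(−kτ)) ≈ 1.2148.
Each bolus raises the concentration by D/Vd = 1255/53 ≈ 23.679 mcg/mL.
Steady-state peak Cmax,ss = C₀·R ≈ 23.679 × 1.2148 ≈ 28.765 mcg/mL.
One interval later, Cmin,ss = Cmax,ss·e^(−kτ) ≈ 28.765 × 0.1768 ≈ 5.086 mcg/mL.
Trough 5.1 mcg/mL vs MEC 2 mcg/mL: adequate.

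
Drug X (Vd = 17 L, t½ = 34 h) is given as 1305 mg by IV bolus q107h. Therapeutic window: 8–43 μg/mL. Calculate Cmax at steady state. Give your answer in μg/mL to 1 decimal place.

86.5 μg/mL

Over one 107-h interval, 107/34 ≈ 3.1471 half-lives elapse, leaving f ≈ 0.1129 of each dose.
At steady state, accumulation factor R = 1/(1 − e^(−kτ)) ≈ 1.1273.
Each bolus raises the concentration by D/Vd = 1305/17 ≈ 76.765 μg/mL.
Steady-state peak Cmax,ss = C₀·R ≈ 76.765 × 1.1273 ≈ 86.537 μg/mL.
Peak 86.5 μg/mL vs MTC 43 μg/mL: exceeds toxic threshold.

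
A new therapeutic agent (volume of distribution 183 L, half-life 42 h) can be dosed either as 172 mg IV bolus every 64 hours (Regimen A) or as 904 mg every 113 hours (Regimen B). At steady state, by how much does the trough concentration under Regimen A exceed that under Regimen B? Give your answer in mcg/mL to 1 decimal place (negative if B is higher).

Regimen A: f = (1/2)^(64/42) ≈ 0.3478; Cmin,ss = (172/183)·f/(1−f) ≈ 0.501 mcg/mL.
Regimen B: f = (1/2)^(113/42) ≈ 0.1549; Cmin,ss = (904/183)·f/(1−f) ≈ 0.905 mcg/mL.
Difference ≈ 0.501 − 0.905 ≈ -0.404 mcg/mL.

-0.4 mcg/mL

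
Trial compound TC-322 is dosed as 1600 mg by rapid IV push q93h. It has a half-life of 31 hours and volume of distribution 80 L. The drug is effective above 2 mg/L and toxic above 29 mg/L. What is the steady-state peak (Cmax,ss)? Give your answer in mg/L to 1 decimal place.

22.9 mg/L

The dosing interval is 3 half-lives, so f = 2^(−3) = 0.125.
At steady state, R = 1/(1 − 0.125) = 8/7.
Single-dose peak C₀ = D/Vd = 1600/80 = 20 mg/L.
Steady-state peak Cmax,ss = C₀·R = 20 × 8/7 ≈ 22.857 mg/L.
Peak 22.9 mg/L vs MTC 29 mg/L: below toxic threshold.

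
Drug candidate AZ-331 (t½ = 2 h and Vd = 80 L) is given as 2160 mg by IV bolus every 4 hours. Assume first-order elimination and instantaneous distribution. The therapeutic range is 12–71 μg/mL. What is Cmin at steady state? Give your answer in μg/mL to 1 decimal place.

9.0 μg/mL

The dosing interval is 2 half-lives, so f = 2^(−2) = 0.25.
At steady state, R = 1/(1 − 0.25) = 4/3.
Single-dose peak C₀ = D/Vd = 2160/80 = 27 μg/mL.
Steady-state peak Cmax,ss = C₀·R = 27 × 4/3 ≈ 36.000 μg/mL.
Steady-state trough Cmin,ss = Cmax,ss·f ≈ 36.000 × 0.25 ≈ 9.000 μg/mL.
Trough 9.0 μg/mL vs MEC 12 μg/mL: subtherapeutic.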